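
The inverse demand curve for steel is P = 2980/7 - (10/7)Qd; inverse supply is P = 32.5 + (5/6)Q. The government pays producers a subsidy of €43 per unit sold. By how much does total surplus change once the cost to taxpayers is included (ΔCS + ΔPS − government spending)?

Pre-subsidy: 2980/7 - (10/7)Q = 32.5 + (5/6)Q gives Q* = 3303/19 and P* = 3370/19.
With the subsidy, sellers receive Ps = Pb + 43 for each unit, where Pb is the price buyers pay.
On the curves, Pb = 2980/7 - (10/7)Q and Ps = 32.5 + (5/6)Q; the wedge Ps − Pb = 43 gives 32.5 + (5/6)Q − (2980/7 - (10/7)Q) = 43, so Q' = 18321/95.
Then Pb = 2980/7 − (10/7)·(18321/95) = 2854/19 and Ps = 32.5 + (5/6)·(18321/95) = 3671/19.
ΔCS = ½(3303/19 + 18321/95)(3370/19 − 2854/19) = 8987688/1805; ΔPS = ½(3303/19 + 18321/95)(3671/19 − 3370/19) = 5242818/1805.
Government spending = 43 × 18321/95 = 787803/95.
Net change = 8987688/1805 + 5242818/1805 − 787803/95 = -38829/95. The loss equals the DWL triangle ½·43·1806/95.

Net change in total surplus = -38829/95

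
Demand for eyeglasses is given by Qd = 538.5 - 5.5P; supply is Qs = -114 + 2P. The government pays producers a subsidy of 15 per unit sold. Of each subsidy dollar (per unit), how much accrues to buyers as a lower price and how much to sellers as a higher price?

Pre-subsidy: 538.5 - 5.5P = -114 + 2P gives P* = 87, Q* = 60.
With the subsidy, sellers receive Ps = Pb + 15 for each unit, where Pb is the price buyers pay.
Supply in terms of Pb becomes Qs = -114 + 2(Pb + 15) = -84 + 2Pb. Setting this equal to demand: 538.5 - 5.5Pb = -84 + 2Pb, so Pb = 83.
Sellers receive Ps = 83 + 15 = 98; Q' = 538.5 − 5.5·83 = 82.
Buyers' price falls by P* − Pb = 87 − 83 = 4; sellers' price rises by Ps − P* = 98 − 87 = 11.

Buyers gain 4 per unit; sellers gain 11 per unit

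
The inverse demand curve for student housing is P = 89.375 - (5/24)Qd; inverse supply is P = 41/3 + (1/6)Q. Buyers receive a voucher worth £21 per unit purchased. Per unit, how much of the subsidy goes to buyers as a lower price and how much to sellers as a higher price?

Pre-subsidy: 89.375 - (5/24)Q = 41/3 + (1/6)Q gives Q* = 1817/9 and P* = 2555/54.
With the rebate, buyers effectively pay Pb = Ps − 21, where Ps is the price sellers receive.
On the curves, Pb = 89.375 - (5/24)Q and Ps = 41/3 + (1/6)Q; the wedge Ps − Pb = 21 gives 41/3 + (1/6)Q − (89.375 - (5/24)Q) = 21, so Q' = 2321/9.
Then Pb = 89.375 − (5/24)·(2321/9) = 1925/54 and Ps = 41/3 + (1/6)·(2321/9) = 3059/54.
Buyers' price falls by P* − Pb = 2555/54 − 1925/54 = 35/3; sellers' price rises by Ps − P* = 3059/54 − 2555/54 = 28/3.

Buyers gain 35/3 per unit; sellers gain 28/3 per unit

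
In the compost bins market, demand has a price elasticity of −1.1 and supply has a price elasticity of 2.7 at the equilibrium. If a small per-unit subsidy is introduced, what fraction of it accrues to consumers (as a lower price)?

Consumer share = 27/38

For a small subsidy around the equilibrium, the benefit split depends on the relative slopes, which at a point are proportional to the elasticities.
Buyer share = εs/(εs + |εd|) = 2.7/(2.7 + 1.1) = 27/38; seller share = |εd|/(εs + |εd|) = 11/38.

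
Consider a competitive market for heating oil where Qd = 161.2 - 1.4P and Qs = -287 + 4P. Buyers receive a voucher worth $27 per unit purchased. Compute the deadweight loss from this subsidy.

Pre-subsidy: 161.2 - 1.4P = -287 + 4P gives P* = 83, Q* = 45.
With the rebate, buyers effectively pay Pb = Ps − 27, where Ps is the price sellers receive.
Demand in terms of Ps becomes Qd = 161.2 − 1.4(Ps − 27) = 199 - 1.4Ps. Setting this equal to supply: 199 - 1.4Ps = -287 + 4Ps, so Ps = 90.
Buyers pay Pb = 90 − 27 = 63; Q' = -287 + 4·90 = 73.
The subsidy expands output by 73 − 45 = 28 past the efficient level; on those units the gap between marginal cost and willingness to pay runs from 0 up to 27.
DWL = ½ × 27 × 28 = 378.

Deadweight loss = $378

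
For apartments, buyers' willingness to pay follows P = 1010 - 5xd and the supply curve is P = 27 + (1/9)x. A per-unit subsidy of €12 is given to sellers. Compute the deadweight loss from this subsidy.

Pre-subsidy: 1010 - 5x = 27 + (1/9)x gives x* = 8847/46 and P* = 2225/46.
With the subsidy, sellers receive Ps = Pb + 12 for each unit, where Pb is the price buyers pay.
On the curves, Pb = 1010 - 5x and Ps = 27 + (1/9)x; the wedge Ps − Pb = 12 gives 27 + (1/9)x − (1010 - 5x) = 12, so x' = 8955/46.
Then Pb = 1010 − 5·(8955/46) = 1685/46 and Ps = 27 + (1/9)·(8955/46) = 2237/46.
The subsidy expands output by 8955/46 − 8847/46 = 54/23 past the efficient level; on those units the gap between marginal cost and willingness to pay runs from 0 up to 12.
DWL = ½ × 12 × 54/23 = 324/23.

Deadweight loss = 324/23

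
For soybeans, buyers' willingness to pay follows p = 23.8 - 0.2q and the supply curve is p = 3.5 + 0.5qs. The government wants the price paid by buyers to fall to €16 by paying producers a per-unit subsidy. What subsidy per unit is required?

At a buyer price of 16, quantity demanded is 119 − 5·16 = 39.
Sellers supply 39 only when they receive ps = 3.5 + 0.5·39 = 23.
s = ps − pb = 23 − 16 = 7.

Required subsidy s = €7 per unit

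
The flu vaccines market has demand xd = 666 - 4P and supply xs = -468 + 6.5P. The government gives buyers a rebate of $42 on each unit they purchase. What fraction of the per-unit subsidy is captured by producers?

Producer share = 8/21

Pre-subsidy: 666 - 4P = -468 + 6.5P gives P* = 108, x* = 234.
With the rebate, buyers effectively pay Pb = Ps − 42, where Ps is the price sellers receive.
Demand in terms of Ps becomes xd = 666 − 4(Ps − 42) = 834 - 4Ps. Setting this equal to supply: 834 - 4Ps = -468 + 6.5Ps, so Ps = 124.
Buyers pay Pb = 124 − 42 = 82; x' = -468 + 6.5·124 = 338.
Buyers' price falls by P* − Pb = 108 − 82 = 26; sellers' price rises by Ps − P* = 124 − 108 = 16.
So producers capture 16/42 = 8/21 of each unit of subsidy.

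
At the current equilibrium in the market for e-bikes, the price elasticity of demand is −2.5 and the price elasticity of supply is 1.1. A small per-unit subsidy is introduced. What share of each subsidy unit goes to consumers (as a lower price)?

For a small subsidy around the equilibrium, the benefit split depends on the relative slopes, which at a point are proportional to the elasticities.
Buyer share = εs/(εs + |εd|) = 1.1/(1.1 + 2.5) = 11/36; seller share = |εd|/(εs + |εd|) = 25/36.

Consumer share = 11/36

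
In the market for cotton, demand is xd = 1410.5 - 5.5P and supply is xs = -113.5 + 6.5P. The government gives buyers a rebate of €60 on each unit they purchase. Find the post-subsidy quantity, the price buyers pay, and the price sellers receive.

Pre-subsidy: 1410.5 - 5.5P = -113.5 + 6.5P gives P* = 127, x* = 712.
With the rebate, buyers effectively pay Pb = Ps − 60, where Ps is the price sellers receive.
Demand in terms of Ps becomes xd = 1410.5 − 5.5(Ps − 60) = 1740.5 - 5.5Ps. Setting this equal to supply: 1740.5 - 5.5Ps = -113.5 + 6.5Ps, so Ps = 154.5.
Buyers pay Pb = 154.5 − 60 = 94.5; x' = -113.5 + 6.5·154.5 = 890.75.

x' = 890.75; buyers pay €94.5; sellers receive €154.5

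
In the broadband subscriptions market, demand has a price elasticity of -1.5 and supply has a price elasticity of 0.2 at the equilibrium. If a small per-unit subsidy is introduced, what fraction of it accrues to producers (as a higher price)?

For a small subsidy around the equilibrium, the benefit split depends on the relative slopes, which at a point are proportional to the elasticities.
Buyer share = εs/(εs + |εd|) = 0.2/(0.2 + 1.5) = 2/17; seller share = |εd|/(εs + |εd|) = 15/17.
So producers capture 15/17 of the subsidy.

Producer share = 15/17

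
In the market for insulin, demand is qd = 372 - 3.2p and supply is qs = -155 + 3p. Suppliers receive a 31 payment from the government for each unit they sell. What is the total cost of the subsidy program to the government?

Pre-subsidy: 372 - 3.2p = -155 + 3p gives p* = 85, q* = 100.
With the subsidy, sellers receive ps = pb + 31 for each unit, where pb is the price buyers pay.
Supply in terms of pb becomes qs = -155 + 3(pb + 31) = -62 + 3pb. Setting this equal to demand: 372 - 3.2pb = -62 + 3pb, so pb = 70.
Sellers receive ps = 70 + 31 = 101; q' = 372 − 3.2·70 = 148.
Government outlay = subsidy × quantity = 31 × 148 = 4588.

Government cost = 4588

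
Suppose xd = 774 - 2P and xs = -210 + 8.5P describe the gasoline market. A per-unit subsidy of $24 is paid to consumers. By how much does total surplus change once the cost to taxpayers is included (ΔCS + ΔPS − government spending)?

Net change in total surplus = -3264/7

Pre-subsidy: 774 - 2P = -210 + 8.5P gives P* = 656/7, x* = 4106/7.
With the rebate, buyers effectively pay Pb = Ps − 24, where Ps is the price sellers receive.
Demand in terms of Ps becomes xd = 774 − 2(Ps − 24) = 822 - 2Ps. Setting this equal to supply: 822 - 2Ps = -210 + 8.5Ps, so Ps = 688/7.
Buyers pay Pb = 688/7 − 24 = 520/7; x' = -210 + 8.5·(688/7) = 4378/7.
ΔCS = ½(4106/7 + 4378/7)(656/7 − 520/7) = 82416/7; ΔPS = ½(4106/7 + 4378/7)(688/7 − 656/7) = 19392/7.
Government spending = 24 × 4378/7 = 105072/7.
Net change = 82416/7 + 19392/7 − 105072/7 = -3264/7. The loss equals the DWL triangle ½·24·272/7.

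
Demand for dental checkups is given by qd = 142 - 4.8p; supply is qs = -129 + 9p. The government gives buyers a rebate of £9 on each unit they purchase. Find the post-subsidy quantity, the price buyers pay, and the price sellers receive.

q' = 1746/23; buyers pay 950/69; sellers receive 1571/69

Pre-subsidy: 142 - 4.8p = -129 + 9p gives p* = 1355/69, q* = 1098/23.
With the rebate, buyers effectively pay pb = ps − 9, where ps is the price sellers receive.
Demand in terms of ps becomes qd = 142 − 4.8(ps − 9) = 185.2 - 4.8ps. Setting this equal to supply: 185.2 - 4.8ps = -129 + 9ps, so ps = 1571/69.
Buyers pay pb = 1571/69 − 9 = 950/69; q' = -129 + 9·(1571/69) = 1746/23.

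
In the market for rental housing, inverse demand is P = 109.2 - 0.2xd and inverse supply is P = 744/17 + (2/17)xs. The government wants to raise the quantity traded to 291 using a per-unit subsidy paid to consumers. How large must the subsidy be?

Required subsidy s = 27 per unit

At x = 291, from the demand curve buyers pay Pb = 109.2 − 0.2·291 = 51; from the supply curve sellers need Ps = 744/17 + (2/17)·291 = 78.
The subsidy must fill the gap: s = Ps − Pb = 78 − 51 = 27.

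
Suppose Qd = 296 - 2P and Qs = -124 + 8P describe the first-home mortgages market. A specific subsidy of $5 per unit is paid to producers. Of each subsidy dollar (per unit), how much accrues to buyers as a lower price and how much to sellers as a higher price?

Buyers gain $4 per unit; sellers gain $1 per unit

Pre-subsidy: 296 - 2P = -124 + 8P gives P* = 42, Q* = 212.
With the subsidy, sellers receive Ps = Pb + 5 for each unit, where Pb is the price buyers pay.
Supply in terms of Pb becomes Qs = -124 + 8(Pb + 5) = -84 + 8Pb. Setting this equal to demand: 296 - 2Pb = -84 + 8Pb, so Pb = 38.
Sellers receive Ps = 38 + 5 = 43; Q' = 296 − 2·38 = 220.
Buyers' price falls by P* − Pb = 42 − 38 = 4; sellers' price rises by Ps − P* = 43 − 42 = 1.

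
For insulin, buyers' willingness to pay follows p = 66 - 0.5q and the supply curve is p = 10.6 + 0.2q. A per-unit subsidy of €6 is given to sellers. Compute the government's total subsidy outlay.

Government cost = 3684/7

Pre-subsidy: 66 - 0.5q = 10.6 + 0.2q gives q* = 554/7 and p* = 185/7.
With the subsidy, sellers receive ps = pb + 6 for each unit, where pb is the price buyers pay.
On the curves, pb = 66 - 0.5q and ps = 10.6 + 0.2q; the wedge ps − pb = 6 gives 10.6 + 0.2q − (66 - 0.5q) = 6, so q' = 614/7.
Then pb = 66 − 0.5·(614/7) = 155/7 and ps = 10.6 + 0.2·(614/7) = 197/7.
Government outlay = subsidy × quantity = 6 × 614/7 = 3684/7.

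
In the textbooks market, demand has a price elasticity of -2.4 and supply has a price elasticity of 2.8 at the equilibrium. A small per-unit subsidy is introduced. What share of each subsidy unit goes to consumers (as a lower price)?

Consumer share = 7/13

For a small subsidy around the equilibrium, the benefit split depends on the relative slopes, which at a point are proportional to the elasticities.
Buyer share = εs/(εs + |εd|) = 2.8/(2.8 + 2.4) = 7/13; seller share = |εd|/(εs + |εd|) = 6/13.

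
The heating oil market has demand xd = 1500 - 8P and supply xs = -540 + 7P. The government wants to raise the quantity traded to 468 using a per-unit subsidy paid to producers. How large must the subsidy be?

At x = 468, invert demand for the buyer price: Pb = (1500 − 468)/8 = 129; invert supply for the seller price: Ps = (468 − (-540))/7 = 144.
The subsidy must fill the gap: s = Ps − Pb = 144 − 129 = 15.

Required subsidy s = 15 per unit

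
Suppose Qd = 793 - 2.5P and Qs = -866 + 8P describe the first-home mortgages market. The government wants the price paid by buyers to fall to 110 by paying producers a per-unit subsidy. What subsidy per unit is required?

At a buyer price of 110, quantity demanded is 793 − 2.5·110 = 518.
Sellers supply 518 only when they receive Ps with -866 + 8·Ps = 518, i.e. Ps = 173.
s = Ps − Pb = 173 − 110 = 63.

Required subsidy s = 63 per unit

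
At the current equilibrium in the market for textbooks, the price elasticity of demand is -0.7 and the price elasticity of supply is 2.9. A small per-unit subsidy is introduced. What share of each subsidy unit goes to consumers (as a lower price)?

Consumer share = 29/36

For a small subsidy around the equilibrium, the benefit split depends on the relative slopes, which at a point are proportional to the elasticities.
Buyer share = εs/(εs + |εd|) = 2.9/(2.9 + 0.7) = 29/36; seller share = |εd|/(εs + |εd|) = 7/36.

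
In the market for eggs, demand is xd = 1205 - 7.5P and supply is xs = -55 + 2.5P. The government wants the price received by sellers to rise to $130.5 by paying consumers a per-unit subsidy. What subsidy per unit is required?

Required subsidy s = $6 per unit

At a seller price of 130.5, quantity supplied is -55 + 2.5·130.5 = 271.25.
Buyers absorb 271.25 only when they pay Pb with 1205 − 7.5·Pb = 271.25, i.e. Pb = 124.5.
s = Ps − Pb = 130.5 − 124.5 = 6.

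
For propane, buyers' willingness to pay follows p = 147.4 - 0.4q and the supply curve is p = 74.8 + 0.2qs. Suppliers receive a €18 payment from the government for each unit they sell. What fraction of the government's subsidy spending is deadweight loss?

DWL / government spending = 15/151

Pre-subsidy: 147.4 - 0.4q = 74.8 + 0.2q gives q* = 121 and p* = 99.
With the subsidy, sellers receive ps = pb + 18 for each unit, where pb is the price buyers pay.
On the curves, pb = 147.4 - 0.4q and ps = 74.8 + 0.2q; the wedge ps − pb = 18 gives 74.8 + 0.2q − (147.4 - 0.4q) = 18, so q' = 151.
Then pb = 147.4 − 0.4·151 = 87 and ps = 74.8 + 0.2·151 = 105.
ΔCS = ½(121 + 151)(99 − 87) = 1632; ΔPS = ½(121 + 151)(105 − 99) = 816.
Government spending = 18 × 151 = 2718.
DWL = ½ × 18 × (151 − 121) = 270; fraction = 270 / 2718 = 15/151.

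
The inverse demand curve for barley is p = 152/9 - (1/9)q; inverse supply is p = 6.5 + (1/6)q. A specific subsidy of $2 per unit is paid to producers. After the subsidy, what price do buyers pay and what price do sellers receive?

Buyers pay 179/15; sellers receive 209/15

Pre-subsidy: 152/9 - (1/9)q = 6.5 + (1/6)q gives q* = 37.4 and p* = 191/15.
With the subsidy, sellers receive ps = pb + 2 for each unit, where pb is the price buyers pay.
On the curves, pb = 152/9 - (1/9)q and ps = 6.5 + (1/6)q; the wedge ps − pb = 2 gives 6.5 + (1/6)q − (152/9 - (1/9)q) = 2, so q' = 44.6.
Then pb = 152/9 − (1/9)·44.6 = 179/15 and ps = 6.5 + (1/6)·44.6 = 209/15.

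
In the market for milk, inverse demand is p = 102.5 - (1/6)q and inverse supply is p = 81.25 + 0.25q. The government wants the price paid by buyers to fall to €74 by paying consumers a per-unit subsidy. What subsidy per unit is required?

Required subsidy s = €50 per unit

At a buyer price of 74, quantity demanded is 615 − 6·74 = 171.
Sellers supply 171 only when they receive ps = 81.25 + 0.25·171 = 124.
s = ps − pb = 124 − 74 = 50.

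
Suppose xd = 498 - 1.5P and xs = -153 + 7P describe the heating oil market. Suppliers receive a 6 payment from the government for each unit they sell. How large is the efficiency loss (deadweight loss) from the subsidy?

Deadweight loss = 378/17

Pre-subsidy: 498 - 1.5P = -153 + 7P gives P* = 1302/17, x* = 6513/17.
With the subsidy, sellers receive Ps = Pb + 6 for each unit, where Pb is the price buyers pay.
Supply in terms of Pb becomes xs = -153 + 7(Pb + 6) = -111 + 7Pb. Setting this equal to demand: 498 - 1.5Pb = -111 + 7Pb, so Pb = 1218/17.
Sellers receive Ps = 1218/17 + 6 = 1320/17; x' = 498 − 1.5·(1218/17) = 6639/17.
The subsidy expands output by 6639/17 − 6513/17 = 126/17 past the efficient level; on those units the gap between marginal cost and willingness to pay runs from 0 up to 6.
DWL = ½ × 6 × 126/17 = 378/17.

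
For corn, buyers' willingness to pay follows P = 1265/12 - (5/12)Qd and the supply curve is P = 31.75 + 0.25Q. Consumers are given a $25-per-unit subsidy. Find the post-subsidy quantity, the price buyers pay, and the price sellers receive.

Q' = 148; buyers pay $43.75; sellers receive $68.75

Pre-subsidy: 1265/12 - (5/12)Q = 31.75 + 0.25Q gives Q* = 110.5 and P* = 59.375.
With the rebate, buyers effectively pay Pb = Ps − 25, where Ps is the price sellers receive.
On the curves, Pb = 1265/12 - (5/12)Q and Ps = 31.75 + 0.25Q; the wedge Ps − Pb = 25 gives 31.75 + 0.25Q − (1265/12 - (5/12)Q) = 25, so Q' = 148.
Then Pb = 1265/12 − (5/12)·148 = 43.75 and Ps = 31.75 + 0.25·148 = 68.75.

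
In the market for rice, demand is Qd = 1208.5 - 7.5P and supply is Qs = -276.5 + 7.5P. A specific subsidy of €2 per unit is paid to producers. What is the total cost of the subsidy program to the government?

Pre-subsidy: 1208.5 - 7.5P = -276.5 + 7.5P gives P* = 99, Q* = 466.
With the subsidy, sellers receive Ps = Pb + 2 for each unit, where Pb is the price buyers pay.
Supply in terms of Pb becomes Qs = -276.5 + 7.5(Pb + 2) = -261.5 + 7.5Pb. Setting this equal to demand: 1208.5 - 7.5Pb = -261.5 + 7.5Pb, so Pb = 98.
Sellers receive Ps = 98 + 2 = 100; Q' = 1208.5 − 7.5·98 = 473.5.
Government outlay = subsidy × quantity = 2 × 473.5 = 947.

Government cost = €947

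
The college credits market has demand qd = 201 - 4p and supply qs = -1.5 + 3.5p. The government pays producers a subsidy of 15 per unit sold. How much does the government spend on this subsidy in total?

Government cost = 1815

Pre-subsidy: 201 - 4p = -1.5 + 3.5p gives p* = 27, q* = 93.
With the subsidy, sellers receive ps = pb + 15 for each unit, where pb is the price buyers pay.
Supply in terms of pb becomes qs = -1.5 + 3.5(pb + 15) = 51 + 3.5pb. Setting this equal to demand: 201 - 4pb = 51 + 3.5pb, so pb = 20.
Sellers receive ps = 20 + 15 = 35; q' = 201 − 4·20 = 121.
Government outlay = subsidy × quantity = 15 × 121 = 1815.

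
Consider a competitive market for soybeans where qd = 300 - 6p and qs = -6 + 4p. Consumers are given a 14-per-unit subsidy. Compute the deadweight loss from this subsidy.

Pre-subsidy: 300 - 6p = -6 + 4p gives p* = 30.6, q* = 116.4.
With the rebate, buyers effectively pay pb = ps − 14, where ps is the price sellers receive.
Demand in terms of ps becomes qd = 300 − 6(ps − 14) = 384 - 6ps. Setting this equal to supply: 384 - 6ps = -6 + 4ps, so ps = 39.
Buyers pay pb = 39 − 14 = 25; q' = -6 + 4·39 = 150.
The subsidy expands output by 150 − 116.4 = 33.6 past the efficient level; on those units the gap between marginal cost and willingness to pay runs from 0 up to 14.
DWL = ½ × 14 × 33.6 = 235.2.

Deadweight loss = 235.2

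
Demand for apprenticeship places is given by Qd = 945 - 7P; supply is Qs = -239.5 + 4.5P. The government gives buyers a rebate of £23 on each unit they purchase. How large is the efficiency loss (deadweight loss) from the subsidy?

Deadweight loss = £724.5

Pre-subsidy: 945 - 7P = -239.5 + 4.5P gives P* = 103, Q* = 224.
With the rebate, buyers effectively pay Pb = Ps − 23, where Ps is the price sellers receive.
Demand in terms of Ps becomes Qd = 945 − 7(Ps − 23) = 1106 - 7Ps. Setting this equal to supply: 1106 - 7Ps = -239.5 + 4.5Ps, so Ps = 117.
Buyers pay Pb = 117 − 23 = 94; Q' = -239.5 + 4.5·117 = 287.
The subsidy expands output by 287 − 224 = 63 past the efficient level; on those units the gap between marginal cost and willingness to pay runs from 0 up to 23.
DWL = ½ × 23 × 63 = 724.5.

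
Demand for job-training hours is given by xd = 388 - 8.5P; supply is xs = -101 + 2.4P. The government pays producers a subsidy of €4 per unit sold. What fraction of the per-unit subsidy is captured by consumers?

Consumer share = 24/109

Pre-subsidy: 388 - 8.5P = -101 + 2.4P gives P* = 4890/109, x* = 727/109.
With the subsidy, sellers receive Ps = Pb + 4 for each unit, where Pb is the price buyers pay.
Supply in terms of Pb becomes xs = -101 + 2.4(Pb + 4) = -91.4 + 2.4Pb. Setting this equal to demand: 388 - 8.5Pb = -91.4 + 2.4Pb, so Pb = 4794/109.
Sellers receive Ps = 4794/109 + 4 = 5230/109; x' = 388 − 8.5·(4794/109) = 1543/109.
Buyers' price falls by P* − Pb = 4890/109 − 4794/109 = 96/109; sellers' price rises by Ps − P* = 5230/109 − 4890/109 = 340/109.
So consumers capture (96/109)/4 = 24/109 of each unit of subsidy.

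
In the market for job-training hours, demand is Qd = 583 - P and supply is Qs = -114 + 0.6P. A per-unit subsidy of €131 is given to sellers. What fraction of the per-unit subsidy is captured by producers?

Producer share = 0.625

Pre-subsidy: 583 - P = -114 + 0.6P gives P* = 435.625, Q* = 147.375.
With the subsidy, sellers receive Ps = Pb + 131 for each unit, where Pb is the price buyers pay.
Supply in terms of Pb becomes Qs = -114 + 0.6(Pb + 131) = -35.4 + 0.6Pb. Setting this equal to demand: 583 - Pb = -35.4 + 0.6Pb, so Pb = 386.5.
Sellers receive Ps = 386.5 + 131 = 517.5; Q' = 583 − 1·386.5 = 196.5.
Buyers' price falls by P* − Pb = 435.625 − 386.5 = 49.125; sellers' price rises by Ps − P* = 517.5 − 435.625 = 81.875.
So producers capture 81.875/131 = 0.625 of each unit of subsidy.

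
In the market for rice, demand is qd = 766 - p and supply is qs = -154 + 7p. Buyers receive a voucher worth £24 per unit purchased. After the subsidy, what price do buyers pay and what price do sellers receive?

Buyers pay £94; sellers receive £118

Pre-subsidy: 766 - p = -154 + 7p gives p* = 115, q* = 651.
With the rebate, buyers effectively pay pb = ps − 24, where ps is the price sellers receive.
Demand in terms of ps becomes qd = 766 − 1(ps − 24) = 790 - ps. Setting this equal to supply: 790 - ps = -154 + 7ps, so ps = 118.
Buyers pay pb = 118 − 24 = 94; q' = -154 + 7·118 = 672.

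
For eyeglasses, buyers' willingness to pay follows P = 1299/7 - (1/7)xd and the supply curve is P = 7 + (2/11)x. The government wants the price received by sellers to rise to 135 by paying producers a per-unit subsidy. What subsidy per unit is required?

Required subsidy s = 50 per unit

At a seller price of 135, quantity supplied is -38.5 + 5.5·135 = 704.
Buyers absorb 704 only when they pay Pb = 1299/7 − (1/7)·704 = 85.
s = Ps − Pb = 135 − 85 = 50.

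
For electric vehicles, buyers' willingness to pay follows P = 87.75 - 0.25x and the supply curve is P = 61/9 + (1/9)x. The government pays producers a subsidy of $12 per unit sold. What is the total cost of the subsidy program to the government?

Pre-subsidy: 87.75 - 0.25x = 61/9 + (1/9)x gives x* = 2915/13 and P* = 412/13.
With the subsidy, sellers receive Ps = Pb + 12 for each unit, where Pb is the price buyers pay.
On the curves, Pb = 87.75 - 0.25x and Ps = 61/9 + (1/9)x; the wedge Ps − Pb = 12 gives 61/9 + (1/9)x − (87.75 - 0.25x) = 12, so x' = 3347/13.
Then Pb = 87.75 − 0.25·(3347/13) = 304/13 and Ps = 61/9 + (1/9)·(3347/13) = 460/13.
Government outlay = subsidy × quantity = 12 × 3347/13 = 40164/13.

Government cost = 40164/13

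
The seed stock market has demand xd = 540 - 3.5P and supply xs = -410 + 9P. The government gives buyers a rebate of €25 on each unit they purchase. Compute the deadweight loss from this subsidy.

Pre-subsidy: 540 - 3.5P = -410 + 9P gives P* = 76, x* = 274.
With the rebate, buyers effectively pay Pb = Ps − 25, where Ps is the price sellers receive.
Demand in terms of Ps becomes xd = 540 − 3.5(Ps − 25) = 627.5 - 3.5Ps. Setting this equal to supply: 627.5 - 3.5Ps = -410 + 9Ps, so Ps = 83.
Buyers pay Pb = 83 − 25 = 58; x' = -410 + 9·83 = 337.
The subsidy expands output by 337 − 274 = 63 past the efficient level; on those units the gap between marginal cost and willingness to pay runs from 0 up to 25.
DWL = ½ × 25 × 63 = 787.5.

Deadweight loss = €787.5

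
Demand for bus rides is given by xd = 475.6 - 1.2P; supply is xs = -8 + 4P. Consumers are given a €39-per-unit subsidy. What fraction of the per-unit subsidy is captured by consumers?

Pre-subsidy: 475.6 - 1.2P = -8 + 4P gives P* = 93, x* = 364.
With the rebate, buyers effectively pay Pb = Ps − 39, where Ps is the price sellers receive.
Demand in terms of Ps becomes xd = 475.6 − 1.2(Ps − 39) = 522.4 - 1.2Ps. Setting this equal to supply: 522.4 - 1.2Ps = -8 + 4Ps, so Ps = 102.
Buyers pay Pb = 102 − 39 = 63; x' = -8 + 4·102 = 400.
Buyers' price falls by P* − Pb = 93 − 63 = 30; sellers' price rises by Ps − P* = 102 − 93 = 9.
So consumers capture 30/39 = 10/13 of each unit of subsidy.

Consumer share = 10/13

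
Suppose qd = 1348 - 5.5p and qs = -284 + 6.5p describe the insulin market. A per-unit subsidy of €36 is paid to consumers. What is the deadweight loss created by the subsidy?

Pre-subsidy: 1348 - 5.5p = -284 + 6.5p gives p* = 136, q* = 600.
With the rebate, buyers effectively pay pb = ps − 36, where ps is the price sellers receive.
Demand in terms of ps becomes qd = 1348 − 5.5(ps − 36) = 1546 - 5.5ps. Setting this equal to supply: 1546 - 5.5ps = -284 + 6.5ps, so ps = 152.5.
Buyers pay pb = 152.5 − 36 = 116.5; q' = -284 + 6.5·152.5 = 707.25.
The subsidy expands output by 707.25 − 600 = 107.25 past the efficient level; on those units the gap between marginal cost and willingness to pay runs from 0 up to 36.
DWL = ½ × 36 × 107.25 = 1930.5.

Deadweight loss = €1930.5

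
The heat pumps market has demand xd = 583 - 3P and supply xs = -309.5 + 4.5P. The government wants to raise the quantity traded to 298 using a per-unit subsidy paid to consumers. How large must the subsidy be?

At x = 298, invert demand for the buyer price: Pb = (583 − 298)/3 = 95; invert supply for the seller price: Ps = (298 − (-309.5))/4.5 = 135.
The subsidy must fill the gap: s = Ps − Pb = 135 − 95 = 40.

Required subsidy s = 40 per unit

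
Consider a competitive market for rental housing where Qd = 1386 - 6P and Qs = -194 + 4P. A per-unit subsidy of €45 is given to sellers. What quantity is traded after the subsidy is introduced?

Q' = 546

Pre-subsidy: 1386 - 6P = -194 + 4P gives P* = 158, Q* = 438.
With the subsidy, sellers receive Ps = Pb + 45 for each unit, where Pb is the price buyers pay.
Supply in terms of Pb becomes Qs = -194 + 4(Pb + 45) = -14 + 4Pb. Setting this equal to demand: 1386 - 6Pb = -14 + 4Pb, so Pb = 140.
Sellers receive Ps = 140 + 45 = 185; Q' = 1386 − 6·140 = 546.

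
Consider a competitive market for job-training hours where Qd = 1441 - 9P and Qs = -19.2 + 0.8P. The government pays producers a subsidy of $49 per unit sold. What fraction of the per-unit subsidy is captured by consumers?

Consumer share = 4/49

Pre-subsidy: 1441 - 9P = -19.2 + 0.8P gives P* = 149, Q* = 100.
With the subsidy, sellers receive Ps = Pb + 49 for each unit, where Pb is the price buyers pay.
Supply in terms of Pb becomes Qs = -19.2 + 0.8(Pb + 49) = 20 + 0.8Pb. Setting this equal to demand: 1441 - 9Pb = 20 + 0.8Pb, so Pb = 145.
Sellers receive Ps = 145 + 49 = 194; Q' = 1441 − 9·145 = 136.
Buyers' price falls by P* − Pb = 149 − 145 = 4; sellers' price rises by Ps − P* = 194 − 149 = 45.
So consumers capture 4/49 = 4/49 of each unit of subsidy.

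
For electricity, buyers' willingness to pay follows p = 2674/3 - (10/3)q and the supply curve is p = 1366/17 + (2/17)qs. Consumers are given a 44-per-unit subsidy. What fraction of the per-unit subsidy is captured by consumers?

Pre-subsidy: 2674/3 - (10/3)q = 1366/17 + (2/17)q gives q* = 235 and p* = 108.
With the rebate, buyers effectively pay pb = ps − 44, where ps is the price sellers receive.
On the curves, pb = 2674/3 - (10/3)q and ps = 1366/17 + (2/17)q; the wedge ps − pb = 44 gives 1366/17 + (2/17)q − (2674/3 - (10/3)q) = 44, so q' = 247.75.
Then pb = 2674/3 − (10/3)·247.75 = 65.5 and ps = 1366/17 + (2/17)·247.75 = 109.5.
Buyers' price falls by p* − pb = 108 − 65.5 = 42.5; sellers' price rises by ps − p* = 109.5 − 108 = 1.5.
So consumers capture 42.5/44 = 85/88 of each unit of subsidy.

Consumer share = 85/88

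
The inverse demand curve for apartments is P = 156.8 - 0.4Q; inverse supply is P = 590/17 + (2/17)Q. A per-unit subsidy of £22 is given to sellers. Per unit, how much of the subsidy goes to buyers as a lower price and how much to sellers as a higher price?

Buyers gain £17 per unit; sellers gain £5 per unit

Pre-subsidy: 156.8 - 0.4Q = 590/17 + (2/17)Q gives Q* = 5189/22 and P* = 687/11.
With the subsidy, sellers receive Ps = Pb + 22 for each unit, where Pb is the price buyers pay.
On the curves, Pb = 156.8 - 0.4Q and Ps = 590/17 + (2/17)Q; the wedge Ps − Pb = 22 gives 590/17 + (2/17)Q − (156.8 - 0.4Q) = 22, so Q' = 3062/11.
Then Pb = 156.8 − 0.4·(3062/11) = 500/11 and Ps = 590/17 + (2/17)·(3062/11) = 742/11.
Buyers' price falls by P* − Pb = 687/11 − 500/11 = 17; sellers' price rises by Ps − P* = 742/11 − 687/11 = 5.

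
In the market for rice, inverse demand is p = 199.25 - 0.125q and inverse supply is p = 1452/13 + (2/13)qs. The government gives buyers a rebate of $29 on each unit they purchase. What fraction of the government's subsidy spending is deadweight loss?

Pre-subsidy: 199.25 - 0.125q = 1452/13 + (2/13)q gives q* = 314 and p* = 160.
With the rebate, buyers effectively pay pb = ps − 29, where ps is the price sellers receive.
On the curves, pb = 199.25 - 0.125q and ps = 1452/13 + (2/13)q; the wedge ps − pb = 29 gives 1452/13 + (2/13)q − (199.25 - 0.125q) = 29, so q' = 418.
Then pb = 199.25 − 0.125·418 = 147 and ps = 1452/13 + (2/13)·418 = 176.
ΔCS = ½(314 + 418)(160 − 147) = 4758; ΔPS = ½(314 + 418)(176 − 160) = 5856.
Government spending = 29 × 418 = 12122.
DWL = ½ × 29 × (418 − 314) = 1508; fraction = 1508 / 12122 = 26/209.

DWL / government spending = 26/209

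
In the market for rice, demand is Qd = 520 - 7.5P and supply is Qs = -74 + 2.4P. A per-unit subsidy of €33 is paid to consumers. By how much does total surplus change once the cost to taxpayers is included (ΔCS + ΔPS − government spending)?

Net change in total surplus = -€990

Pre-subsidy: 520 - 7.5P = -74 + 2.4P gives P* = 60, Q* = 70.
With the rebate, buyers effectively pay Pb = Ps − 33, where Ps is the price sellers receive.
Demand in terms of Ps becomes Qd = 520 − 7.5(Ps − 33) = 767.5 - 7.5Ps. Setting this equal to supply: 767.5 - 7.5Ps = -74 + 2.4Ps, so Ps = 85.
Buyers pay Pb = 85 − 33 = 52; Q' = -74 + 2.4·85 = 130.
ΔCS = ½(70 + 130)(60 − 52) = 800; ΔPS = ½(70 + 130)(85 − 60) = 2500.
Government spending = 33 × 130 = 4290.
Net change = 800 + 2500 − 4290 = -990. The loss equals the DWL triangle ½·33·60.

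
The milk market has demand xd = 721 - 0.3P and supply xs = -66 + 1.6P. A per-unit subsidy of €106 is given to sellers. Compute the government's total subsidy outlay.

Pre-subsidy: 721 - 0.3P = -66 + 1.6P gives P* = 7870/19, x* = 11338/19.
With the subsidy, sellers receive Ps = Pb + 106 for each unit, where Pb is the price buyers pay.
Supply in terms of Pb becomes xs = -66 + 1.6(Pb + 106) = 103.6 + 1.6Pb. Setting this equal to demand: 721 - 0.3Pb = 103.6 + 1.6Pb, so Pb = 6174/19.
Sellers receive Ps = 6174/19 + 106 = 8188/19; x' = 721 − 0.3·(6174/19) = 59234/95.
Government outlay = subsidy × quantity = 106 × 59234/95 = 6278804/95.

Government cost = 6278804/95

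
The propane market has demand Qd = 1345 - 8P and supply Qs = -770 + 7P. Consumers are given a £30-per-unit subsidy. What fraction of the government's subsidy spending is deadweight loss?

Pre-subsidy: 1345 - 8P = -770 + 7P gives P* = 141, Q* = 217.
With the rebate, buyers effectively pay Pb = Ps − 30, where Ps is the price sellers receive.
Demand in terms of Ps becomes Qd = 1345 − 8(Ps − 30) = 1585 - 8Ps. Setting this equal to supply: 1585 - 8Ps = -770 + 7Ps, so Ps = 157.
Buyers pay Pb = 157 − 30 = 127; Q' = -770 + 7·157 = 329.
ΔCS = ½(217 + 329)(141 − 127) = 3822; ΔPS = ½(217 + 329)(157 − 141) = 4368.
Government spending = 30 × 329 = 9870.
DWL = ½ × 30 × (329 − 217) = 1680; fraction = 1680 / 9870 = 8/47.

DWL / government spending = 8/47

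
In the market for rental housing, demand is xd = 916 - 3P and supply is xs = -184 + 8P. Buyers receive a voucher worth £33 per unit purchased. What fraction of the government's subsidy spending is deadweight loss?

DWL / government spending = 9/172

Pre-subsidy: 916 - 3P = -184 + 8P gives P* = 100, x* = 616.
With the rebate, buyers effectively pay Pb = Ps − 33, where Ps is the price sellers receive.
Demand in terms of Ps becomes xd = 916 − 3(Ps − 33) = 1015 - 3Ps. Setting this equal to supply: 1015 - 3Ps = -184 + 8Ps, so Ps = 109.
Buyers pay Pb = 109 − 33 = 76; x' = -184 + 8·109 = 688.
ΔCS = ½(616 + 688)(100 − 76) = 15648; ΔPS = ½(616 + 688)(109 − 100) = 5868.
Government spending = 33 × 688 = 22704.
DWL = ½ × 33 × (688 − 616) = 1188; fraction = 1188 / 22704 = 9/172.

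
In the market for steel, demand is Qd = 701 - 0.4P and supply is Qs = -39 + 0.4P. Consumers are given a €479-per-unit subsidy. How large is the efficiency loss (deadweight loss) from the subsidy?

Pre-subsidy: 701 - 0.4P = -39 + 0.4P gives P* = 925, Q* = 331.
With the rebate, buyers effectively pay Pb = Ps − 479, where Ps is the price sellers receive.
Demand in terms of Ps becomes Qd = 701 − 0.4(Ps − 479) = 892.6 - 0.4Ps. Setting this equal to supply: 892.6 - 0.4Ps = -39 + 0.4Ps, so Ps = 1164.5.
Buyers pay Pb = 1164.5 − 479 = 685.5; Q' = -39 + 0.4·1164.5 = 426.8.
The subsidy expands output by 426.8 − 331 = 95.8 past the efficient level; on those units the gap between marginal cost and willingness to pay runs from 0 up to 479.
DWL = ½ × 479 × 95.8 = 22944.1.

Deadweight loss = €22944.1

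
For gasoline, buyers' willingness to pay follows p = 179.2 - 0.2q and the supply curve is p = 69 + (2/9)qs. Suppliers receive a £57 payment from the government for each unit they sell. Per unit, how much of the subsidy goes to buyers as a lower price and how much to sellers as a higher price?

Pre-subsidy: 179.2 - 0.2q = 69 + (2/9)q gives q* = 261 and p* = 127.
With the subsidy, sellers receive ps = pb + 57 for each unit, where pb is the price buyers pay.
On the curves, pb = 179.2 - 0.2q and ps = 69 + (2/9)q; the wedge ps − pb = 57 gives 69 + (2/9)q − (179.2 - 0.2q) = 57, so q' = 396.
Then pb = 179.2 − 0.2·396 = 100 and ps = 69 + (2/9)·396 = 157.
Buyers' price falls by p* − pb = 127 − 100 = 27; sellers' price rises by ps − p* = 157 − 127 = 30.

Buyers gain £27 per unit; sellers gain £30 per unit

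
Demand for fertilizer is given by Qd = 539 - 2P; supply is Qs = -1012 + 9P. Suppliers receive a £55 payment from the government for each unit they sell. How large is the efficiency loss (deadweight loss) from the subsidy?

Deadweight loss = £2475

Pre-subsidy: 539 - 2P = -1012 + 9P gives P* = 141, Q* = 257.
With the subsidy, sellers receive Ps = Pb + 55 for each unit, where Pb is the price buyers pay.
Supply in terms of Pb becomes Qs = -1012 + 9(Pb + 55) = -517 + 9Pb. Setting this equal to demand: 539 - 2Pb = -517 + 9Pb, so Pb = 96.
Sellers receive Ps = 96 + 55 = 151; Q' = 539 − 2·96 = 347.
The subsidy expands output by 347 − 257 = 90 past the efficient level; on those units the gap between marginal cost and willingness to pay runs from 0 up to 55.
DWL = ½ × 55 × 90 = 2475.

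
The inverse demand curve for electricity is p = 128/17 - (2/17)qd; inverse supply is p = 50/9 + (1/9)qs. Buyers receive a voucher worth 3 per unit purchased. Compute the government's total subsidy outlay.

Pre-subsidy: 128/17 - (2/17)q = 50/9 + (1/9)q gives q* = 302/35 and p* = 228/35.
With the rebate, buyers effectively pay pb = ps − 3, where ps is the price sellers receive.
On the curves, pb = 128/17 - (2/17)q and ps = 50/9 + (1/9)q; the wedge ps − pb = 3 gives 50/9 + (1/9)q − (128/17 - (2/17)q) = 3, so q' = 761/35.
Then pb = 128/17 − (2/17)·(761/35) = 174/35 and ps = 50/9 + (1/9)·(761/35) = 279/35.
Government outlay = subsidy × quantity = 3 × 761/35 = 2283/35.

Government cost = 2283/35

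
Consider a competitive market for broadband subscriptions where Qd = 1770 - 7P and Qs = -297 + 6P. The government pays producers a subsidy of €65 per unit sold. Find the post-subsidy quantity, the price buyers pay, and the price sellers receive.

Q' = 867; buyers pay €129; sellers receive €194

Pre-subsidy: 1770 - 7P = -297 + 6P gives P* = 159, Q* = 657.
With the subsidy, sellers receive Ps = Pb + 65 for each unit, where Pb is the price buyers pay.
Supply in terms of Pb becomes Qs = -297 + 6(Pb + 65) = 93 + 6Pb. Setting this equal to demand: 1770 - 7Pb = 93 + 6Pb, so Pb = 129.
Sellers receive Ps = 129 + 65 = 194; Q' = 1770 − 7·129 = 867.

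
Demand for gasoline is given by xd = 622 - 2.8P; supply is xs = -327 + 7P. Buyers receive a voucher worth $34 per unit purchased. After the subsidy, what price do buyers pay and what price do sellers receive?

Pre-subsidy: 622 - 2.8P = -327 + 7P gives P* = 4745/49, x* = 2456/7.
With the rebate, buyers effectively pay Pb = Ps − 34, where Ps is the price sellers receive.
Demand in terms of Ps becomes xd = 622 − 2.8(Ps − 34) = 717.2 - 2.8Ps. Setting this equal to supply: 717.2 - 2.8Ps = -327 + 7Ps, so Ps = 5221/49.
Buyers pay Pb = 5221/49 − 34 = 3555/49; x' = -327 + 7·(5221/49) = 2932/7.

Buyers pay 3555/49; sellers receive 5221/49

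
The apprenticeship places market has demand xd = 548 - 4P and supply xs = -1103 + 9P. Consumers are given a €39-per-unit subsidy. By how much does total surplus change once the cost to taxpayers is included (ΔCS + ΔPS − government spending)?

Net change in total surplus = -€2106

Pre-subsidy: 548 - 4P = -1103 + 9P gives P* = 127, x* = 40.
With the rebate, buyers effectively pay Pb = Ps − 39, where Ps is the price sellers receive.
Demand in terms of Ps becomes xd = 548 − 4(Ps − 39) = 704 - 4Ps. Setting this equal to supply: 704 - 4Ps = -1103 + 9Ps, so Ps = 139.
Buyers pay Pb = 139 − 39 = 100; x' = -1103 + 9·139 = 148.
ΔCS = ½(40 + 148)(127 − 100) = 2538; ΔPS = ½(40 + 148)(139 − 127) = 1128.
Government spending = 39 × 148 = 5772.
Net change = 2538 + 1128 − 5772 = -2106. The loss equals the DWL triangle ½·39·108.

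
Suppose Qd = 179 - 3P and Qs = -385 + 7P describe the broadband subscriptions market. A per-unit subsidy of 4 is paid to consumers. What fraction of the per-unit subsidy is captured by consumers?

Pre-subsidy: 179 - 3P = -385 + 7P gives P* = 56.4, Q* = 9.8.
With the rebate, buyers effectively pay Pb = Ps − 4, where Ps is the price sellers receive.
Demand in terms of Ps becomes Qd = 179 − 3(Ps − 4) = 191 - 3Ps. Setting this equal to supply: 191 - 3Ps = -385 + 7Ps, so Ps = 57.6.
Buyers pay Pb = 57.6 − 4 = 53.6; Q' = -385 + 7·57.6 = 18.2.
Buyers' price falls by P* − Pb = 56.4 − 53.6 = 2.8; sellers' price rises by Ps − P* = 57.6 − 56.4 = 1.2.
So consumers capture 2.8/4 = 0.7 of each unit of subsidy.

Consumer share = 0.7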